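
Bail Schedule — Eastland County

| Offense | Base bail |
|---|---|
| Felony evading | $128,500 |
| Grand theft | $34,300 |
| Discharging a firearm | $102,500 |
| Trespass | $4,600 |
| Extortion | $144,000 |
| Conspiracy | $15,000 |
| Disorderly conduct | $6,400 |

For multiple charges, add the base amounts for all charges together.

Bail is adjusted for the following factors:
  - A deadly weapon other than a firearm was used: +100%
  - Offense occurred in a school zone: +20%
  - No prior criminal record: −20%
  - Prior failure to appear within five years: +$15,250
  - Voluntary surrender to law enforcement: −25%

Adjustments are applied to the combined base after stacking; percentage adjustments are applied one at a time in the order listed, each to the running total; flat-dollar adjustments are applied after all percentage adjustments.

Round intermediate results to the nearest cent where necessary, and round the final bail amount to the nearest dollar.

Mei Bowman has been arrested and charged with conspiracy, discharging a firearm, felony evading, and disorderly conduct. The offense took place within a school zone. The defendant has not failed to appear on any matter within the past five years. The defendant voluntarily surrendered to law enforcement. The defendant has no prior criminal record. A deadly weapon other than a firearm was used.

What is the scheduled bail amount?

Base amounts from the schedule: conspiracy $15,000; discharging a firearm $102,500; felony evading $128,500; disorderly conduct $6,400.
Stacking rule: sum of all bases. $15,000 + $102,500 + $128,500 + $6,400 = $252,400.
A deadly weapon other than a firearm was used (+100%): $252,400 × 2 = $504,800.
Offense occurred in a school zone (+20%): $504,800 × 1.2 = $605,760.
No prior criminal record (−20%): $605,760 × 0.8 = $484,608.
Voluntary surrender to law enforcement (−25%): $484,608 × 0.75 = $363,456.

$363,456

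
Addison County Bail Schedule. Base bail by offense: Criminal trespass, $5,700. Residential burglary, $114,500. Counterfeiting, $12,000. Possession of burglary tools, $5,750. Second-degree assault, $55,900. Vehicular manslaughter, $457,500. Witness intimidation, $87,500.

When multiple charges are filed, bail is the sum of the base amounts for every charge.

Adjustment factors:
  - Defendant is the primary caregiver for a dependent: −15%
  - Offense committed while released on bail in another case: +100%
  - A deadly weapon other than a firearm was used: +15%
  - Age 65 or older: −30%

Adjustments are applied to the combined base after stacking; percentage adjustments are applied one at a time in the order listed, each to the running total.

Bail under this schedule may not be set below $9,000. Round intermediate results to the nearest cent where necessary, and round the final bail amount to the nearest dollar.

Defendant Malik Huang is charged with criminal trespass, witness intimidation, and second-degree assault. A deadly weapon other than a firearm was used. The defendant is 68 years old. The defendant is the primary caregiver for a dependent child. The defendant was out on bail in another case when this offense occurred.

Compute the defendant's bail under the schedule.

$204,043

Base amounts from the schedule: criminal trespass $5,700; witness intimidation $87,500; second-degree assault $55,900.
Stacking rule: sum of all bases. $5,700 + $87,500 + $55,900 = $149,100.
Defendant is the primary caregiver for a dependent (−15%): $149,100 × 0.85 = $126,735.
Offense committed while released on bail in another case (+100%): $126,735 × 2 = $253,470.
A deadly weapon other than a firearm was used (+15%): $253,470 × 1.15 = $291,490.50.
Age 65 or older (−30%): $291,490.50 × 0.7 = $204,043.35.
$204,043.35 is at or above the $9,000 minimum.
Rounded to the nearest dollar: $204,043.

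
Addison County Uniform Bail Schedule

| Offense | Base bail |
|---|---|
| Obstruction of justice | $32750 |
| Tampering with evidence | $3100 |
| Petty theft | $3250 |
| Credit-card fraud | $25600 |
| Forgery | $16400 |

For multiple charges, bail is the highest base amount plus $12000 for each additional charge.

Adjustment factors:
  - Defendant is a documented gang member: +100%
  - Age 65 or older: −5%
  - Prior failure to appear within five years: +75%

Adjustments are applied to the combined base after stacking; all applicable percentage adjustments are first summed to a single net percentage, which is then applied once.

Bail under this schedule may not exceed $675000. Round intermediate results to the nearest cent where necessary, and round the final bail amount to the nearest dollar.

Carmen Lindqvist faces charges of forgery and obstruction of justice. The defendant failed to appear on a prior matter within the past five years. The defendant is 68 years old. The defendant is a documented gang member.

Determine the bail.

Base amounts from the schedule: forgery $16400; obstruction of justice $32750.
Stacking rule: highest base plus $12000 per additional charge. Highest is obstruction of justice at $32750; 1 additional charge → +$12000. Combined base = $44750.
Net percentage adjustment: +100% −5% +75% = +170%. $44750 × 2.7 = $120825.
$120825 is within the $675000 maximum.

$120825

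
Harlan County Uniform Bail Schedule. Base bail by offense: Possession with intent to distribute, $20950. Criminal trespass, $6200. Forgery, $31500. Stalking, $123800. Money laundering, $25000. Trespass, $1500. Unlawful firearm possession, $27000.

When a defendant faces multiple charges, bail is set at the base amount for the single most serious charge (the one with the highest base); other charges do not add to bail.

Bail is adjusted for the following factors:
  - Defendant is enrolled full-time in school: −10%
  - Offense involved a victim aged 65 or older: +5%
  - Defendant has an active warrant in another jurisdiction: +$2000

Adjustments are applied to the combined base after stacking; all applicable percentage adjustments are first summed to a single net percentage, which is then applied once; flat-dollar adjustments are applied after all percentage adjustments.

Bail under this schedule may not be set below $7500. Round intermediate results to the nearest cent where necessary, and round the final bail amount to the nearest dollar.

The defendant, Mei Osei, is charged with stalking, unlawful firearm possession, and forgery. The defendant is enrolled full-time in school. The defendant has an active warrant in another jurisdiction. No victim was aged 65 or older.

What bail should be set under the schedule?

Base amounts from the schedule: stalking $123800; unlawful firearm possession $27000; forgery $31500.
Stacking rule: use the highest base only. Highest is stalking at $123800. Combined base = $123800.
Defendant is enrolled full-time in school (−10%): $123800 × 0.9 = $111420.
Defendant has an active warrant in another jurisdiction (+$2000 flat): $111420 + $2000 = $113420.
$113420 is at or above the $7500 minimum.

$113420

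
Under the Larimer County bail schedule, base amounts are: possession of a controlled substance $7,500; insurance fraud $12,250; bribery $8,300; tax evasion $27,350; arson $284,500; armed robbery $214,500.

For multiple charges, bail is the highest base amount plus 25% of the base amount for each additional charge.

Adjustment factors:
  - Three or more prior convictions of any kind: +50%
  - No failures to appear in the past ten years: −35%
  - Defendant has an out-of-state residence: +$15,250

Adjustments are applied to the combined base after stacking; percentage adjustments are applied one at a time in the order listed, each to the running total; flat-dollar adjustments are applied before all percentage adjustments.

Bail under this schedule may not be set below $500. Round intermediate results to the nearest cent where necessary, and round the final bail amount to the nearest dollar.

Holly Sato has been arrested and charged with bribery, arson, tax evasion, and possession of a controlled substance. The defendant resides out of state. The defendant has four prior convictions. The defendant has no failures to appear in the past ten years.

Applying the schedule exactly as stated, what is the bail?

$302,774

Base amounts from the schedule: bribery $8,300; arson $284,500; tax evasion $27,350; possession of a controlled substance $7,500.
Stacking rule: highest base plus 25% of each additional charge. Highest is arson at $284,500. Additional: $8,300 × 25% = $2,075; $27,350 × 25% = $6,837.50; $7,500 × 25% = $1,875. Combined base = $284,500 + $10,787.50 = $295,287.50.
Defendant has an out-of-state residence (+$15,250 flat): $295,287.50 + $15,250 = $310,537.50.
Three or more prior convictions of any kind (+50%): $310,537.50 × 1.5 = $465,806.25.
No failures to appear in the past ten years (−35%): $465,806.25 × 0.65 = $302,774.06.
$302,774.06 is at or above the $500 minimum.
Rounded to the nearest dollar: $302,774.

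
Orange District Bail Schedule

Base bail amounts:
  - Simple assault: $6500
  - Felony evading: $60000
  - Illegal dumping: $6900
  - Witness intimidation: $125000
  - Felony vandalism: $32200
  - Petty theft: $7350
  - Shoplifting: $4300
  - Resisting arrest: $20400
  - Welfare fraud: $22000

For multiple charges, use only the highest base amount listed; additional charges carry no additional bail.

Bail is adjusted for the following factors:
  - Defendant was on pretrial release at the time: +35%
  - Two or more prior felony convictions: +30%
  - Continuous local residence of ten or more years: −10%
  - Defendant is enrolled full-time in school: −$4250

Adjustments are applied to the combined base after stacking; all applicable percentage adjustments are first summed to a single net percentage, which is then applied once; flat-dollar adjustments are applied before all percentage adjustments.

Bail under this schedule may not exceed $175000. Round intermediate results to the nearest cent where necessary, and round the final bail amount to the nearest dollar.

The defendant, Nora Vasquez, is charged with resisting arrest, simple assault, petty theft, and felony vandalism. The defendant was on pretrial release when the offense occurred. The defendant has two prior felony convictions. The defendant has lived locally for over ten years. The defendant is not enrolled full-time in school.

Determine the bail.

Base amounts from the schedule: resisting arrest $20400; simple assault $6500; petty theft $7350; felony vandalism $32200.
Stacking rule: use the highest base only. Highest is felony vandalism at $32200. Combined base = $32200.
Net percentage adjustment: +35% +30% −10% = +55%. $32200 × 1.55 = $49910.
$49910 is within the $175000 maximum.

$49910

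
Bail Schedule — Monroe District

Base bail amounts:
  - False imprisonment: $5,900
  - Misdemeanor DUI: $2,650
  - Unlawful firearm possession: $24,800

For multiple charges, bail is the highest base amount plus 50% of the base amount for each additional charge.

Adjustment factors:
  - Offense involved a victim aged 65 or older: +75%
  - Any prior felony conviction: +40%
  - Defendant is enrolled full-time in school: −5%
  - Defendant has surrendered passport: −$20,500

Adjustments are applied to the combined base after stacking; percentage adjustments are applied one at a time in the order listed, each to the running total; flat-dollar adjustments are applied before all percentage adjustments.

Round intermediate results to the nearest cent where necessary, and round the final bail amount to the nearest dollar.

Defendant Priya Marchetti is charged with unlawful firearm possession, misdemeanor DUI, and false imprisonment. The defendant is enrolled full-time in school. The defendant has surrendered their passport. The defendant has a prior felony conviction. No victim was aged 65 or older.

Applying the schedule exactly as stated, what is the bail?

$11,405

Base amounts from the schedule: unlawful firearm possession $24,800; misdemeanor DUI $2,650; false imprisonment $5,900.
Stacking rule: highest base plus 50% of each additional charge. Highest is unlawful firearm possession at $24,800. Additional: $2,650 × 50% = $1,325; $5,900 × 50% = $2,950. Combined base = $24,800 + $4,275 = $29,075.
Defendant has surrendered passport (−$20,500 flat): $29,075 − $20,500 = $8,575.
Any prior felony conviction (+40%): $8,575 × 1.4 = $12,005.
Defendant is enrolled full-time in school (−5%): $12,005 × 0.95 = $11,404.75.
Rounded to the nearest dollar: $11,405.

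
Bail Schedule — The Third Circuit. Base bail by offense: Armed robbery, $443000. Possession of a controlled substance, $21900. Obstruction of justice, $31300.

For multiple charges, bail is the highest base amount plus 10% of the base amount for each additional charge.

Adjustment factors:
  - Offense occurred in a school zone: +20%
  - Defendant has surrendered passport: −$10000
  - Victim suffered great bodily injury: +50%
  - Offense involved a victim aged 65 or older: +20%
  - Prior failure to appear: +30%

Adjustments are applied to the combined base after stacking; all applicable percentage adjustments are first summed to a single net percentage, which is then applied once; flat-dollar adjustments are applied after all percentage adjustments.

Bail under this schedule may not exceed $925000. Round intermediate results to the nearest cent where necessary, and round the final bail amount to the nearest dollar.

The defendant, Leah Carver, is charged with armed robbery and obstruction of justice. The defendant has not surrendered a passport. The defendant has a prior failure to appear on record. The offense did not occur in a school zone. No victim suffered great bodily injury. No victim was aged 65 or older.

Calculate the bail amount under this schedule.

$579969

Base amounts from the schedule: armed robbery $443000; obstruction of justice $31300.
Stacking rule: highest base plus 10% of each additional charge. Highest is armed robbery at $443000. Additional: $31300 × 10% = $3130. Combined base = $443000 + $3130 = $446130.
Prior failure to appear (+30%): $446130 × 1.3 = $579969.
$579969 is within the $925000 maximum.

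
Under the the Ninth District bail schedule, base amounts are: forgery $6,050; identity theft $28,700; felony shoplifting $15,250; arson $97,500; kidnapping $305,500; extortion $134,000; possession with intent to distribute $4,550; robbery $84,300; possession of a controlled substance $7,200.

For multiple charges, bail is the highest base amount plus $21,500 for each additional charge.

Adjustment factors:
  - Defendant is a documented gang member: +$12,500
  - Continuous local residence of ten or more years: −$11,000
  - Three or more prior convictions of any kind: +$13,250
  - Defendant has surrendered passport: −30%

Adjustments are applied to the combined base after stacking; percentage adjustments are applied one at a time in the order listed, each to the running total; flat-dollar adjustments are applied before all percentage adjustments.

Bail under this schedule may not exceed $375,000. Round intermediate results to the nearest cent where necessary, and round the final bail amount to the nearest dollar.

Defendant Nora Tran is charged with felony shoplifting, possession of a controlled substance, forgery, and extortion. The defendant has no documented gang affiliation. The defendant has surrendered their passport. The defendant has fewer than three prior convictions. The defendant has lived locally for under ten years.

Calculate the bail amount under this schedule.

$138,950

Base amounts from the schedule: felony shoplifting $15,250; possession of a controlled substance $7,200; forgery $6,050; extortion $134,000.
Stacking rule: highest base plus $21,500 per additional charge. Highest is extortion at $134,000; 3 additional charges → +$64,500. Combined base = $198,500.
Defendant has surrendered passport (−30%): $198,500 × 0.7 = $138,950.
$138,950 is within the $375,000 maximum.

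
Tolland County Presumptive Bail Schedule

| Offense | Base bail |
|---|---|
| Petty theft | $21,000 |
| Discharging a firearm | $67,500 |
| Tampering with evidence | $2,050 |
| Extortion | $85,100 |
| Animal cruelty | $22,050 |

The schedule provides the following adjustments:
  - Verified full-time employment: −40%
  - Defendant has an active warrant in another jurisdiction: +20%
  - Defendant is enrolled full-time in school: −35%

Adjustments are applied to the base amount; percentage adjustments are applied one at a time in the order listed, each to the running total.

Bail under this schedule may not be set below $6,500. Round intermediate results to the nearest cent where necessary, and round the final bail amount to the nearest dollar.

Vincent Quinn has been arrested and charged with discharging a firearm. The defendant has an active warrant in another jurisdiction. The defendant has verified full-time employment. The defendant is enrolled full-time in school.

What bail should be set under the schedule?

$31,590

Base amounts from the schedule: discharging a firearm $67,500.
Single charge. Combined base = $67,500.
Verified full-time employment (−40%): $67,500 × 0.6 = $40,500.
Defendant has an active warrant in another jurisdiction (+20%): $40,500 × 1.2 = $48,600.
Defendant is enrolled full-time in school (−35%): $48,600 × 0.65 = $31,590.
$31,590 is at or above the $6,500 minimum.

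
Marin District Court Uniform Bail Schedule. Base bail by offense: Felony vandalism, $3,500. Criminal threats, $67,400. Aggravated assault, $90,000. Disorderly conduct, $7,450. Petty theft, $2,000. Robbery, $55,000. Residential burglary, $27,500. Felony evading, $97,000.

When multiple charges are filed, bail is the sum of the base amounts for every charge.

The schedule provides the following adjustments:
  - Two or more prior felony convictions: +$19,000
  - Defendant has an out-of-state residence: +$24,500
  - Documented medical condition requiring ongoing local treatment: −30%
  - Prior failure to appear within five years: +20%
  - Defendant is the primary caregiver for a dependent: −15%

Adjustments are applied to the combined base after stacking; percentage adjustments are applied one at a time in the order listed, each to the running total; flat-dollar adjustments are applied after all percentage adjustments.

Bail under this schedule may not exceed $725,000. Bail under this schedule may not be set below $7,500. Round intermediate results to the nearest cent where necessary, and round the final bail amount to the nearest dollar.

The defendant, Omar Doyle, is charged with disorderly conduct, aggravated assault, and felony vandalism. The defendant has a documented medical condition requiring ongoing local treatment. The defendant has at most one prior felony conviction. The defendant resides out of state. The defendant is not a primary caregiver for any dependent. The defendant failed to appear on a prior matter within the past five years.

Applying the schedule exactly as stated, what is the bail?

Base amounts from the schedule: disorderly conduct $7,450; aggravated assault $90,000; felony vandalism $3,500.
Stacking rule: sum of all bases. $7,450 + $90,000 + $3,500 = $100,950.
Documented medical condition requiring ongoing local treatment (−30%): $100,950 × 0.7 = $70,665.
Prior failure to appear within five years (+20%): $70,665 × 1.2 = $84,798.
Defendant has an out-of-state residence (+$24,500 flat): $84,798 + $24,500 = $109,298.
$109,298 is within the $725,000 maximum.
$109,298 is at or above the $7,500 minimum.

$109,298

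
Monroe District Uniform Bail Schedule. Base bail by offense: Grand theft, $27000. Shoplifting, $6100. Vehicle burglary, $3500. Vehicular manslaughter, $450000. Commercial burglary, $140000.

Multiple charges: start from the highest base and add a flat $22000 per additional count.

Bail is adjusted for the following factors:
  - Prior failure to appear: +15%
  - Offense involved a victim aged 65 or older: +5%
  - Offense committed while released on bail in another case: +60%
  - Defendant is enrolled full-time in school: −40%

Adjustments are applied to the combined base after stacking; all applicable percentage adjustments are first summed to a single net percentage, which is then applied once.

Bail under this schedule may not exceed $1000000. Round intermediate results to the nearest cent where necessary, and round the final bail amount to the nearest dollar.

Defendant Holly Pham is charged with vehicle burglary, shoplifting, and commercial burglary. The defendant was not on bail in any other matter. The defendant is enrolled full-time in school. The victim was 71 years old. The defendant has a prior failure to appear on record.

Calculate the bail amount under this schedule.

$147200

Base amounts from the schedule: vehicle burglary $3500; shoplifting $6100; commercial burglary $140000.
Stacking rule: highest base plus $22000 per additional charge. Highest is commercial burglary at $140000; 2 additional charges → +$44000. Combined base = $184000.
Net percentage adjustment: +15% +5% −40% = −20%. $184000 × 0.8 = $147200.
$147200 is within the $1000000 maximum.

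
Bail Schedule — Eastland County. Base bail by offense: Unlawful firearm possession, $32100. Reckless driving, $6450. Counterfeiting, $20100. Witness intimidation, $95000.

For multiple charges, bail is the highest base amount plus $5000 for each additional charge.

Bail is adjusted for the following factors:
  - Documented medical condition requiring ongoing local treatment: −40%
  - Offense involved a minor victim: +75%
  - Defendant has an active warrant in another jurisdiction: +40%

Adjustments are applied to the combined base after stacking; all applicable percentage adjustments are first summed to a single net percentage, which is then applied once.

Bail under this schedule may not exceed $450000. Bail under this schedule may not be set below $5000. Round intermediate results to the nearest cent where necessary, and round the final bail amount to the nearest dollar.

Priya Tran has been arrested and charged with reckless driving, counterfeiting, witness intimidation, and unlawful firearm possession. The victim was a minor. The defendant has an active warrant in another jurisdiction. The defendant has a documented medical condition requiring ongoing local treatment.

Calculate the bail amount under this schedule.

Base amounts from the schedule: reckless driving $6450; counterfeiting $20100; witness intimidation $95000; unlawful firearm possession $32100.
Stacking rule: highest base plus $5000 per additional charge. Highest is witness intimidation at $95000; 3 additional charges → +$15000. Combined base = $110000.
Net percentage adjustment: −40% +75% +40% = +75%. $110000 × 1.75 = $192500.
$192500 is within the $450000 maximum.
$192500 is at or above the $5000 minimum.

$192500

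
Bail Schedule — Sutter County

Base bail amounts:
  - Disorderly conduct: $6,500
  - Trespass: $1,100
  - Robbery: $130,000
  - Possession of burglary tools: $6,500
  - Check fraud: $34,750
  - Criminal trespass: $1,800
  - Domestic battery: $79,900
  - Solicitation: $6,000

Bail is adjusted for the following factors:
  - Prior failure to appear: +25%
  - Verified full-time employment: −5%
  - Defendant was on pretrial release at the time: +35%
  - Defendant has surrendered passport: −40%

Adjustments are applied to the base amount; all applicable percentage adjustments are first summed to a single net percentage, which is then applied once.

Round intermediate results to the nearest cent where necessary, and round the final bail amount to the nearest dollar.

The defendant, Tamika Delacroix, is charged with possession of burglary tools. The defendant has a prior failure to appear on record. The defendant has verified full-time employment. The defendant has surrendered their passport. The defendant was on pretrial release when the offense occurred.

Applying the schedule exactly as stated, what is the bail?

Base amounts from the schedule: possession of burglary tools $6,500.
Single charge. Combined base = $6,500.
Net percentage adjustment: +25% −5% +35% −40% = +15%. $6,500 × 1.15 = $7,475.

$7,475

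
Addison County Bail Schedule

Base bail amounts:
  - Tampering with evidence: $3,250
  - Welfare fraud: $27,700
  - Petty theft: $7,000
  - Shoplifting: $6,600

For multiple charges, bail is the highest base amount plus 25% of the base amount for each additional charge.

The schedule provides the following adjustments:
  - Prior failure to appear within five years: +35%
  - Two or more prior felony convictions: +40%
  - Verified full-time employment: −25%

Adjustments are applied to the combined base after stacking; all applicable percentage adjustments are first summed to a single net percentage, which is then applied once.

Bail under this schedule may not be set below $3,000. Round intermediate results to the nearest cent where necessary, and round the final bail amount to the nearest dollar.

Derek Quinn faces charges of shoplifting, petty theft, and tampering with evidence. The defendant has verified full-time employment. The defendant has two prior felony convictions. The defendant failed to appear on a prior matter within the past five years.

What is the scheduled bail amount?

Base amounts from the schedule: shoplifting $6,600; petty theft $7,000; tampering with evidence $3,250.
Stacking rule: highest base plus 25% of each additional charge. Highest is petty theft at $7,000. Additional: $6,600 × 25% = $1,650; $3,250 × 25% = $812.50. Combined base = $7,000 + $2,462.50 = $9,462.50.
Net percentage adjustment: +35% +40% −25% = +50%. $9,462.50 × 1.5 = $14,193.75.
$14,193.75 is at or above the $3,000 minimum.
Rounded to the nearest dollar: $14,194.

$14,194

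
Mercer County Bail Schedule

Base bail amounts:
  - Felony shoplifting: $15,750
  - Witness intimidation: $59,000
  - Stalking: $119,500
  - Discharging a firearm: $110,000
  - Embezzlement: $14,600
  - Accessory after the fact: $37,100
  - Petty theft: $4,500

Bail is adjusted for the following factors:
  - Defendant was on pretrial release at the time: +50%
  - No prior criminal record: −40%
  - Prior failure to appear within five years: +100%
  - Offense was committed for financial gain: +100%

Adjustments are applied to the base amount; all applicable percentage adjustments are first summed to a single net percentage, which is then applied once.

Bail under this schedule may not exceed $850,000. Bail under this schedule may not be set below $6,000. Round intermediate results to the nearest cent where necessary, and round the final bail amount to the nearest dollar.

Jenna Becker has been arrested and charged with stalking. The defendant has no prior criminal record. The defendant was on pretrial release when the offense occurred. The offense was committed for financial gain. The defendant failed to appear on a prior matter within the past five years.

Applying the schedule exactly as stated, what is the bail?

$370,450

Base amounts from the schedule: stalking $119,500.
Single charge. Combined base = $119,500.
Net percentage adjustment: +50% −40% +100% +100% = +210%. $119,500 × 3.1 = $370,450.
$370,450 is within the $850,000 maximum.
$370,450 is at or above the $6,000 minimum.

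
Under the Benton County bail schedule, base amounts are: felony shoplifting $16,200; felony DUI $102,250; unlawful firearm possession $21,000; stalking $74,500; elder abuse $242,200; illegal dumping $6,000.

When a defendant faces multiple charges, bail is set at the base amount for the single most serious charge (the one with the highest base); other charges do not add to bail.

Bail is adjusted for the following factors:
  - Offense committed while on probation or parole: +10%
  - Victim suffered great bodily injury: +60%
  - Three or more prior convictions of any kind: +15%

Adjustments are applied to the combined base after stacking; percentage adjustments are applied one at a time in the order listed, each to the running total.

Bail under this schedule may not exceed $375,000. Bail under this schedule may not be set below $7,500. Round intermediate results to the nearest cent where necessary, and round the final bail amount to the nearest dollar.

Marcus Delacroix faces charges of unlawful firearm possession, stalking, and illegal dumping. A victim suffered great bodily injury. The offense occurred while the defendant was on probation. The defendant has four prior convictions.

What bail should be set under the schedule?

Base amounts from the schedule: unlawful firearm possession $21,000; stalking $74,500; illegal dumping $6,000.
Stacking rule: use the highest base only. Highest is stalking at $74,500. Combined base = $74,500.
Offense committed while on probation or parole (+10%): $74,500 × 1.1 = $81,950.
Victim suffered great bodily injury (+60%): $81,950 × 1.6 = $131,120.
Three or more prior convictions of any kind (+15%): $131,120 × 1.15 = $150,788.
$150,788 is within the $375,000 maximum.
$150,788 is at or above the $7,500 minimum.

$150,788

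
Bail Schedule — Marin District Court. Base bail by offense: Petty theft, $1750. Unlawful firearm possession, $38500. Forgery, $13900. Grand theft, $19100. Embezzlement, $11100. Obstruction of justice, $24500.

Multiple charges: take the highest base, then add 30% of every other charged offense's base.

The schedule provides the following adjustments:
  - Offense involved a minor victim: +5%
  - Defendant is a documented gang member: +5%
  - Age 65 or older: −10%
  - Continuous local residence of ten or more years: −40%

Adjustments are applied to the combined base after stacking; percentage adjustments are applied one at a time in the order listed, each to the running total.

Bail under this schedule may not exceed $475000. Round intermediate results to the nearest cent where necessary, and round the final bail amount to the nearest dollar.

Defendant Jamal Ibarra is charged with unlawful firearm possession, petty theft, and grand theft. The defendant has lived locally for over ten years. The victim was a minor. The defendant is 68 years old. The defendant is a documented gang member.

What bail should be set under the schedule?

Base amounts from the schedule: unlawful firearm possession $38500; petty theft $1750; grand theft $19100.
Stacking rule: highest base plus 30% of each additional charge. Highest is unlawful firearm possession at $38500. Additional: $1750 × 30% = $525; $19100 × 30% = $5730. Combined base = $38500 + $6255 = $44755.
Offense involved a minor victim (+5%): $44755 × 1.05 = $46992.75.
Defendant is a documented gang member (+5%): $46992.75 × 1.05 = $49342.39.
Age 65 or older (−10%): $49342.39 × 0.9 = $44408.15.
Continuous local residence of ten or more years (−40%): $44408.15 × 0.6 = $26644.89.
$26644.89 is within the $475000 maximum.
Rounded to the nearest dollar: $26645.

$26645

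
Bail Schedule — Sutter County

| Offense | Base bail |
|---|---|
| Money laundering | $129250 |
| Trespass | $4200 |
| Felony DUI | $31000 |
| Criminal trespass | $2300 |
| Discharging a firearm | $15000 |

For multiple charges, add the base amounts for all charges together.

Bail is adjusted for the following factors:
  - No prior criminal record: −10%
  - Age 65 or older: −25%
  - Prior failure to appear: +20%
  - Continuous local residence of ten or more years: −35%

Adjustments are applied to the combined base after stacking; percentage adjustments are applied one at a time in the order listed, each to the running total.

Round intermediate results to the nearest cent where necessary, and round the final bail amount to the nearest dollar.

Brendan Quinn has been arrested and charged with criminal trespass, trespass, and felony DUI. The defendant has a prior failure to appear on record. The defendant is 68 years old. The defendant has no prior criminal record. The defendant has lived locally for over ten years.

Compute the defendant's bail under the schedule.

Base amounts from the schedule: criminal trespass $2300; trespass $4200; felony DUI $31000.
Stacking rule: sum of all bases. $2300 + $4200 + $31000 = $37500.
No prior criminal record (−10%): $37500 × 0.9 = $33750.
Age 65 or older (−25%): $33750 × 0.75 = $25312.50.
Prior failure to appear (+20%): $25312.50 × 1.2 = $30375.
Continuous local residence of ten or more years (−35%): $30375 × 0.65 = $19743.75.
Rounded to the nearest dollar: $19744.

$19744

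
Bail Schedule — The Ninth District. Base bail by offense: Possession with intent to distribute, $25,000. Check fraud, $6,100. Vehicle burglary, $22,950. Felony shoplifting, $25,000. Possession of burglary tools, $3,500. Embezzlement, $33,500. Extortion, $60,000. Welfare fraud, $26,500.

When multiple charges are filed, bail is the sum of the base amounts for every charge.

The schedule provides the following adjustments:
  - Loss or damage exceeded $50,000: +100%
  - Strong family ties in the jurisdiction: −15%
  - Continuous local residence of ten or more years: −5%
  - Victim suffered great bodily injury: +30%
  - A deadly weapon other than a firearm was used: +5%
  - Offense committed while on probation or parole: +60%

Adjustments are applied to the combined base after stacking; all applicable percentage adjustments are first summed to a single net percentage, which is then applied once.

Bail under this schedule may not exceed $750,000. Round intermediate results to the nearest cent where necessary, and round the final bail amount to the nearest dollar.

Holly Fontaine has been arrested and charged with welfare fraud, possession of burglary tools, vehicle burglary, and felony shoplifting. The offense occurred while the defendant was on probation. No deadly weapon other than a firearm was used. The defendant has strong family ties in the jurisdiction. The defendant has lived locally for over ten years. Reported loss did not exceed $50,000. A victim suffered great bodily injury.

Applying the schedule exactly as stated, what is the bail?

$132,515

Base amounts from the schedule: welfare fraud $26,500; possession of burglary tools $3,500; vehicle burglary $22,950; felony shoplifting $25,000.
Stacking rule: sum of all bases. $26,500 + $3,500 + $22,950 + $25,000 = $77,950.
Net percentage adjustment: −15% −5% +30% +60% = +70%. $77,950 × 1.7 = $132,515.
$132,515 is within the $750,000 maximum.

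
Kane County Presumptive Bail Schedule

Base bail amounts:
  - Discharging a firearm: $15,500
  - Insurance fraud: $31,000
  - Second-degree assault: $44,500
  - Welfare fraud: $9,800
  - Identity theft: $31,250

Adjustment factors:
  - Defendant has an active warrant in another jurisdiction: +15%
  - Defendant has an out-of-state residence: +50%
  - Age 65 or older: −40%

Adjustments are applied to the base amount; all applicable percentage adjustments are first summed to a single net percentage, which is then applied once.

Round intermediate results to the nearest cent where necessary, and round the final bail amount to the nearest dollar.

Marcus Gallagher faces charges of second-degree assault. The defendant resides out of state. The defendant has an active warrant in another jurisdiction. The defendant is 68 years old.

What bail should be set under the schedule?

$55,625

Base amounts from the schedule: second-degree assault $44,500.
Single charge. Combined base = $44,500.
Net percentage adjustment: +15% +50% −40% = +25%. $44,500 × 1.25 = $55,625.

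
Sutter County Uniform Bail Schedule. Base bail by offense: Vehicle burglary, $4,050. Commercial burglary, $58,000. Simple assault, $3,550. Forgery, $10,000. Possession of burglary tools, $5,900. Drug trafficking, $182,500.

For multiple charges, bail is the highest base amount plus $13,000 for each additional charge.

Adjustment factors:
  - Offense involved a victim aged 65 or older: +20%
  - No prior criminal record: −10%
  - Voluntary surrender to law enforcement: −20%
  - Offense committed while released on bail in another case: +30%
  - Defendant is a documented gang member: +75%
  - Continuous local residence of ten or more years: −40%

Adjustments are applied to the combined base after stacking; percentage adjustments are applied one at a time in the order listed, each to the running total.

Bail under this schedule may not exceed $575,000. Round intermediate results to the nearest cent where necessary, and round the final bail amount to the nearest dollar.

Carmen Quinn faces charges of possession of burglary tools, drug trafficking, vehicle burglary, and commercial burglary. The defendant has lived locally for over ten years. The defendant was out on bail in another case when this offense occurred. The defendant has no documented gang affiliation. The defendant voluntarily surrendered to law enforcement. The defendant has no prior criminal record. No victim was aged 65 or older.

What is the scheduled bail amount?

Base amounts from the schedule: possession of burglary tools $5,900; drug trafficking $182,500; vehicle burglary $4,050; commercial burglary $58,000.
Stacking rule: highest base plus $13,000 per additional charge. Highest is drug trafficking at $182,500; 3 additional charges → +$39,000. Combined base = $221,500.
No prior criminal record (−10%): $221,500 × 0.9 = $199,350.
Voluntary surrender to law enforcement (−20%): $199,350 × 0.8 = $159,480.
Offense committed while released on bail in another case (+30%): $159,480 × 1.3 = $207,324.
Continuous local residence of ten or more years (−40%): $207,324 × 0.6 = $124,394.40.
$124,394.40 is within the $575,000 maximum.
Rounded to the nearest dollar: $124,394.

$124,394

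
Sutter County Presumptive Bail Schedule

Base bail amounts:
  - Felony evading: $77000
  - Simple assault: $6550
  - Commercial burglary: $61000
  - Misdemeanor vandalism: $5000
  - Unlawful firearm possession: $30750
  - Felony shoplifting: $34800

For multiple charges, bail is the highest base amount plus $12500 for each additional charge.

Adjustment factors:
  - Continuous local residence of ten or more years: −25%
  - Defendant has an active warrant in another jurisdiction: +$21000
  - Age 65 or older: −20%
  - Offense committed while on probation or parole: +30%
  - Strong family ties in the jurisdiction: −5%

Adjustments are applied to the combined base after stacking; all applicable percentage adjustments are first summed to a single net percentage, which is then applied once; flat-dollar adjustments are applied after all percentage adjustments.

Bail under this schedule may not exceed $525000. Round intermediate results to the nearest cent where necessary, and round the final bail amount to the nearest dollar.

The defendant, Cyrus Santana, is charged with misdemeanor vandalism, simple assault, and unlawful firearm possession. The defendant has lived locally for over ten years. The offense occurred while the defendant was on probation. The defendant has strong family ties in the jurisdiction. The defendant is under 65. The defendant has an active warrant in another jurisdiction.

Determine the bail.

$76750

Base amounts from the schedule: misdemeanor vandalism $5000; simple assault $6550; unlawful firearm possession $30750.
Stacking rule: highest base plus $12500 per additional charge. Highest is unlawful firearm possession at $30750; 2 additional charges → +$25000. Combined base = $55750.
Net percentage adjustment: −25% +30% −5% = +0%. $55750 × 1 = $55750.
Defendant has an active warrant in another jurisdiction (+$21000 flat): $55750 + $21000 = $76750.
$76750 is within the $525000 maximum.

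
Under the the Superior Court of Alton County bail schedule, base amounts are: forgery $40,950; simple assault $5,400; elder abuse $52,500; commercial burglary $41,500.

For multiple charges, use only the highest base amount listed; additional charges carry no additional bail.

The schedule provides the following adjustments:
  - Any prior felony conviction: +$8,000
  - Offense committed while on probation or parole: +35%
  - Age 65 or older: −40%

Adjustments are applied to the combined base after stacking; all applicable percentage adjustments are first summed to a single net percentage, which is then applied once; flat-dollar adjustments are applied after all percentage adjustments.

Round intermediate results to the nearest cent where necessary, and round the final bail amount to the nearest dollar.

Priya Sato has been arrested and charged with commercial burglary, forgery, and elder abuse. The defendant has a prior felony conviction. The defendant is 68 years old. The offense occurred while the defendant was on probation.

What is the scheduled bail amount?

Base amounts from the schedule: commercial burglary $41,500; forgery $40,950; elder abuse $52,500.
Stacking rule: use the highest base only. Highest is elder abuse at $52,500. Combined base = $52,500.
Net percentage adjustment: +35% −40% = −5%. $52,500 × 0.95 = $49,875.
Any prior felony conviction (+$8,000 flat): $49,875 + $8,000 = $57,875.

$57,875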